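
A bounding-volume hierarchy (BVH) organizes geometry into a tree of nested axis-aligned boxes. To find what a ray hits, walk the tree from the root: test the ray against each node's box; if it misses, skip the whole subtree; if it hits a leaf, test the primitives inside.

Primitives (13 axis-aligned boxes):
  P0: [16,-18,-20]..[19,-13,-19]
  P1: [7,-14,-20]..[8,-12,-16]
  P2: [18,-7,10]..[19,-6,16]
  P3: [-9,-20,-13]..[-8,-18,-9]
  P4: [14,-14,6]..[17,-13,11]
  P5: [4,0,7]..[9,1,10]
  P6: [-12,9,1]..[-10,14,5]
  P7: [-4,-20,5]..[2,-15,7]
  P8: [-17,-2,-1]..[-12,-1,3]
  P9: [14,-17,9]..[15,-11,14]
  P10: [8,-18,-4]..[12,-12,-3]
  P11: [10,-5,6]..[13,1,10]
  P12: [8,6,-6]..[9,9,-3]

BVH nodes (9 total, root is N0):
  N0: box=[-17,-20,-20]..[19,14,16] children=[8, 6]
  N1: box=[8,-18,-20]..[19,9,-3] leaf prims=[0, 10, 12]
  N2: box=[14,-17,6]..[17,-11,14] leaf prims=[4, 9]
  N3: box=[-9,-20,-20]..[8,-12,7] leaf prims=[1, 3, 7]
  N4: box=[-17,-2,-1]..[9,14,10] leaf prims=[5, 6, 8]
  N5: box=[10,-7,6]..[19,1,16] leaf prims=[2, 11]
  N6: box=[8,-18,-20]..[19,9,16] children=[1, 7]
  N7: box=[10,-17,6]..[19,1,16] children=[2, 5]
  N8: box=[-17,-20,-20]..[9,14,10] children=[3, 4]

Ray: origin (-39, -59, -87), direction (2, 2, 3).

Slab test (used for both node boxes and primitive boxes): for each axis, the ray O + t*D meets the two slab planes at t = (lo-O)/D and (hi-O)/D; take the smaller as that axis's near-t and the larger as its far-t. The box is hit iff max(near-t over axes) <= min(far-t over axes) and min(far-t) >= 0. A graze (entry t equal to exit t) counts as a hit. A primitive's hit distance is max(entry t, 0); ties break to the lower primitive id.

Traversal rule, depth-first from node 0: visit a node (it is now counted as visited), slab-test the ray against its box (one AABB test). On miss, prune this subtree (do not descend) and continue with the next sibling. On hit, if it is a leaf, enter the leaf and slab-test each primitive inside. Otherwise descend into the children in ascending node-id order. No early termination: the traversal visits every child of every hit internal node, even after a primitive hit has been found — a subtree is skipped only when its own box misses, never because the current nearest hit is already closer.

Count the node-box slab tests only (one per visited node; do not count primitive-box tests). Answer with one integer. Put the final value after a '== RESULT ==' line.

Traverse from the root:
N0 x:[11,29] y:[39/2,73/2] z:[67/3,103/3] -> hit [67/3,29], descend [6, 8]
  N6 x:[47/2,29] y:[41/2,34] z:[67/3,103/3] -> hit [47/2,29], descend [1, 7]
    N1 x:[47/2,29] y:[41/2,34] z:[67/3,28] -> hit [47/2,28] leaf, test {P0(miss), P10(miss), P12(miss)}
    N7 x:[49/2,29] y:[21,30] z:[31,103/3] -> miss, prune
  N8 x:[11,24] y:[39/2,73/2] z:[67/3,97/3] -> hit [67/3,24], descend [3, 4]
    N3 x:[15,47/2] y:[39/2,47/2] z:[67/3,94/3] -> hit [67/3,47/2] leaf, test {P1@t=23, P3(miss), P7(miss)}
    N4 x:[11,24] y:[57/2,73/2] z:[86/3,97/3] -> miss, prune

7 AABB tests over nodes [0, 6, 1, 7, 8, 3, 4]; 2 leaves entered; closest P1.

== RESULT ==
7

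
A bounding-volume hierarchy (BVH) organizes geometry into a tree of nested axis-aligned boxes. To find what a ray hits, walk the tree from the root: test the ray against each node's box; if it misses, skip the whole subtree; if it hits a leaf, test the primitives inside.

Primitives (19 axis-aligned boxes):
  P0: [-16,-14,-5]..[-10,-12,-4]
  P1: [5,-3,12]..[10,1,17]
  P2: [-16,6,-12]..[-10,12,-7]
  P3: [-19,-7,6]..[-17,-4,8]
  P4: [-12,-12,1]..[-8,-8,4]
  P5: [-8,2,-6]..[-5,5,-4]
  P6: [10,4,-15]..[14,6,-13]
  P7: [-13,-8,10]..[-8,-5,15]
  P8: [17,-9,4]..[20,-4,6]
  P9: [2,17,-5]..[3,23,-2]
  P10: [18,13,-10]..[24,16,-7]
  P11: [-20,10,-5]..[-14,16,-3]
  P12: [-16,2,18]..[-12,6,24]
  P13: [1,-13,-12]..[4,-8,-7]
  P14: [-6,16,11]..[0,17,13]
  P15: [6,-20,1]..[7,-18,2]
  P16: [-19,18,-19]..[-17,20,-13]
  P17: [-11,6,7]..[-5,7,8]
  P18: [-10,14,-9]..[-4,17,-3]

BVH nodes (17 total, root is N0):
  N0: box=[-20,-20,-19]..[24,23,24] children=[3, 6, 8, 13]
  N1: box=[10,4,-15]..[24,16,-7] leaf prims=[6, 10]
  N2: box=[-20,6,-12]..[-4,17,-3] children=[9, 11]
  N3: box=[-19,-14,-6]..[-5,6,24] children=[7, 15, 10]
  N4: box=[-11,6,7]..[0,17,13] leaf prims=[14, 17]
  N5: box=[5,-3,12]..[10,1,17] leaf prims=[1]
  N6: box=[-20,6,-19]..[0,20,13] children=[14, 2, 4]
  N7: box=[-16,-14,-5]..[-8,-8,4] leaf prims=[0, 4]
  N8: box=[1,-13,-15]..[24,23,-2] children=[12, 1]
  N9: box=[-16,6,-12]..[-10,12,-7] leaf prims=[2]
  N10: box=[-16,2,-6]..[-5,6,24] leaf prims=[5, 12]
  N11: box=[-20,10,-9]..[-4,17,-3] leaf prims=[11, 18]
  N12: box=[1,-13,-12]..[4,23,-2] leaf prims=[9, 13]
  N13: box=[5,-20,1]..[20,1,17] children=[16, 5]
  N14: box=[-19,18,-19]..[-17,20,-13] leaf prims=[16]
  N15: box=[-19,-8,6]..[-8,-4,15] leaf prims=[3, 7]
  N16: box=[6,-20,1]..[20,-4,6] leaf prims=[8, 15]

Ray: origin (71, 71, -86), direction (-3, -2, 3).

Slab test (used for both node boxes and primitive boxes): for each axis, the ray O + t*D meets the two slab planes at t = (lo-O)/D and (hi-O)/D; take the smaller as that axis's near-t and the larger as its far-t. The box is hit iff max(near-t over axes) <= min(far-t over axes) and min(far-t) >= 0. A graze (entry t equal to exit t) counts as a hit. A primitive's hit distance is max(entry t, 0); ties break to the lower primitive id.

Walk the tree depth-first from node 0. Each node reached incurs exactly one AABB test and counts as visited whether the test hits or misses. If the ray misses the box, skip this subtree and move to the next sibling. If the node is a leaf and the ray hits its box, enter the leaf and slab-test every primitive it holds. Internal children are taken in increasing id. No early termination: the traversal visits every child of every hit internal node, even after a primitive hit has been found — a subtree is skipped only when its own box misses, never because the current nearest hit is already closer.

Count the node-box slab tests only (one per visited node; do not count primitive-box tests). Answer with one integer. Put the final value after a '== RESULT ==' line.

Walk:
N0 x:[47/3,91/3] y:[24,91/2] z:[67/3,110/3] -> hit [24,91/3], descend [3, 6, 8, 13]
  N3 x:[76/3,30] y:[65/2,85/2] z:[80/3,110/3] -> miss, prune
  N6 x:[71/3,91/3] y:[51/2,65/2] z:[67/3,33] -> hit [51/2,91/3], descend [2, 4, 14]
    N2 x:[25,91/3] y:[27,65/2] z:[74/3,83/3] -> hit [27,83/3], descend [9, 11]
      N9 x:[27,29] y:[59/2,65/2] z:[74/3,79/3] -> miss, prune
      N11 x:[25,91/3] y:[27,61/2] z:[77/3,83/3] -> hit [27,83/3] leaf, test {P11(miss), P18@t=27}
    N4 x:[71/3,82/3] y:[27,65/2] z:[31,33] -> miss, prune
    N14 x:[88/3,30] y:[51/2,53/2] z:[67/3,73/3] -> miss, prune
  N8 x:[47/3,70/3] y:[24,42] z:[71/3,28] -> miss, prune
  N13 x:[17,22] y:[35,91/2] z:[29,103/3] -> miss, prune

Summary -> nodes [0, 3, 6, 2, 9, 11, 4, 14, 8, 13]; box-tests=10; leaf-entries=1; first=P18

== RESULT ==
10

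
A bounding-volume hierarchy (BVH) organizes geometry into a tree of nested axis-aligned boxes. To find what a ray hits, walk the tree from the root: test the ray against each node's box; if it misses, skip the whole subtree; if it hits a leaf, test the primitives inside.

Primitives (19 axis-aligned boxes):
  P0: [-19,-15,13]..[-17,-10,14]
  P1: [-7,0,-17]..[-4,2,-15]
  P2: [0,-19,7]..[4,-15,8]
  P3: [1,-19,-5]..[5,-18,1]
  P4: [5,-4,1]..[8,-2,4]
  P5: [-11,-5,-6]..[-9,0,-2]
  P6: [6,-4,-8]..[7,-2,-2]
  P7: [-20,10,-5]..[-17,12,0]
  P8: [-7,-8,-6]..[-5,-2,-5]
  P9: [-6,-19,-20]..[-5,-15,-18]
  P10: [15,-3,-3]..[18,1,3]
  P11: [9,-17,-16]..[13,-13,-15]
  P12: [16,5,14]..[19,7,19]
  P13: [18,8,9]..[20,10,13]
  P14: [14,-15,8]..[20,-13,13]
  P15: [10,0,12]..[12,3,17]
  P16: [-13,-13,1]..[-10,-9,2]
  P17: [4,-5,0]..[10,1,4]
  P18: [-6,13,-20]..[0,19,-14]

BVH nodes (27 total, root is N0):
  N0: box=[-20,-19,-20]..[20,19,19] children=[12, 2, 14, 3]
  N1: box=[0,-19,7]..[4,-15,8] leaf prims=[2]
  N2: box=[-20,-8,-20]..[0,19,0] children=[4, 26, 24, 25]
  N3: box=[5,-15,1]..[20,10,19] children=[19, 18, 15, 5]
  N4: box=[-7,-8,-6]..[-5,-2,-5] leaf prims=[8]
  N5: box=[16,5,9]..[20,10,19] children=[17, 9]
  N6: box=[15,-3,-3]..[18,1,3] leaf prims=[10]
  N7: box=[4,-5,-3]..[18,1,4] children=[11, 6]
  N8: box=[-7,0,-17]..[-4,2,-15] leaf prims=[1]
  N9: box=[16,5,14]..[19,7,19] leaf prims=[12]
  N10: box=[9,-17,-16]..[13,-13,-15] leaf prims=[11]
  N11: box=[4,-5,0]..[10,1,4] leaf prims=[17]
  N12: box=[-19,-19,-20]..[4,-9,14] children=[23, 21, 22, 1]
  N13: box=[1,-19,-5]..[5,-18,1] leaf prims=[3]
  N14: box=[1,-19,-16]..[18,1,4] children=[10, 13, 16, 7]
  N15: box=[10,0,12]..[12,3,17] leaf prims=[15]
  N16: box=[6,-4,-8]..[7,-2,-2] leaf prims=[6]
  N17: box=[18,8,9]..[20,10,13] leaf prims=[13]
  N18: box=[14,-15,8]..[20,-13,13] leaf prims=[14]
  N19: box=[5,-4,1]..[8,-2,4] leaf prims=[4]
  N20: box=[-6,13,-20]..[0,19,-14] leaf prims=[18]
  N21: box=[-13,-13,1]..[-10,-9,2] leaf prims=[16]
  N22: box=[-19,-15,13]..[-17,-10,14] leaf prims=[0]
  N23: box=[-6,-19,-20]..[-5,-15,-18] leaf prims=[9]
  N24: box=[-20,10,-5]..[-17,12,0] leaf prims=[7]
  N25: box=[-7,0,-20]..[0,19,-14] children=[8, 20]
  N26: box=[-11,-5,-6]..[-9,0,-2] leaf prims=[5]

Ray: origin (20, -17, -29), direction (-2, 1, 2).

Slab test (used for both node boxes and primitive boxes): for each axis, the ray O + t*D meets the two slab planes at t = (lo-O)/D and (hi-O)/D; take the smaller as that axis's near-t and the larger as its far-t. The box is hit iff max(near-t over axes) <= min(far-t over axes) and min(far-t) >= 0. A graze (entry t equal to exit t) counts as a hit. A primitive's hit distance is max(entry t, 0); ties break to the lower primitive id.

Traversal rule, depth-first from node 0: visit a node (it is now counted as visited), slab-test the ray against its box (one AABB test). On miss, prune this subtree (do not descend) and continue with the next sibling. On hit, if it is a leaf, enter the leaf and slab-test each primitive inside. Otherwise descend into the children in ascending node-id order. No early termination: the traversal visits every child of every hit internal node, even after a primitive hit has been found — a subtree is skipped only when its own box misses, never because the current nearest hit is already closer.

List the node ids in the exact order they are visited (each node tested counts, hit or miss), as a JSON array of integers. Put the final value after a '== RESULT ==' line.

Traverse from the root:
N0 x:[0,20] y:[-2,36] z:[9/2,24] -> hit [9/2,20], descend [2, 3, 12, 14]
  N2 x:[10,20] y:[9,36] z:[9/2,29/2] -> hit [10,29/2], descend [4, 24, 25, 26]
    N4 x:[25/2,27/2] y:[9,15] z:[23/2,12] -> miss, prune
    N24 x:[37/2,20] y:[27,29] z:[12,29/2] -> miss, prune
    N25 x:[10,27/2] y:[17,36] z:[9/2,15/2] -> miss, prune
    N26 x:[29/2,31/2] y:[12,17] z:[23/2,27/2] -> miss, prune
  N3 x:[0,15/2] y:[2,27] z:[15,24] -> miss, prune
  N12 x:[8,39/2] y:[-2,8] z:[9/2,43/2] -> hit [8,8], descend [1, 21, 22, 23]
    N1 x:[8,10] y:[-2,2] z:[18,37/2] -> miss, prune
    N21 x:[15,33/2] y:[4,8] z:[15,31/2] -> miss, prune
    N22 x:[37/2,39/2] y:[2,7] z:[21,43/2] -> miss, prune
    N23 x:[25/2,13] y:[-2,2] z:[9/2,11/2] -> miss, prune
  N14 x:[1,19/2] y:[-2,18] z:[13/2,33/2] -> hit [13/2,19/2], descend [7, 10, 13, 16]
    N7 x:[1,8] y:[12,18] z:[13,33/2] -> miss, prune
    N10 x:[7/2,11/2] y:[0,4] z:[13/2,7] -> miss, prune
    N13 x:[15/2,19/2] y:[-2,-1] z:[12,15] -> miss, prune
    N16 x:[13/2,7] y:[13,15] z:[21/2,27/2] -> miss, prune

Summary -> nodes [0, 2, 4, 24, 25, 26, 3, 12, 1, 21, 22, 23, 14, 7, 10, 13, 16]; box-tests=17; leaf-entries=0; first=miss

== RESULT ==
[0, 2, 4, 24, 25, 26, 3, 12, 1, 21, 22, 23, 14, 7, 10, 13, 16]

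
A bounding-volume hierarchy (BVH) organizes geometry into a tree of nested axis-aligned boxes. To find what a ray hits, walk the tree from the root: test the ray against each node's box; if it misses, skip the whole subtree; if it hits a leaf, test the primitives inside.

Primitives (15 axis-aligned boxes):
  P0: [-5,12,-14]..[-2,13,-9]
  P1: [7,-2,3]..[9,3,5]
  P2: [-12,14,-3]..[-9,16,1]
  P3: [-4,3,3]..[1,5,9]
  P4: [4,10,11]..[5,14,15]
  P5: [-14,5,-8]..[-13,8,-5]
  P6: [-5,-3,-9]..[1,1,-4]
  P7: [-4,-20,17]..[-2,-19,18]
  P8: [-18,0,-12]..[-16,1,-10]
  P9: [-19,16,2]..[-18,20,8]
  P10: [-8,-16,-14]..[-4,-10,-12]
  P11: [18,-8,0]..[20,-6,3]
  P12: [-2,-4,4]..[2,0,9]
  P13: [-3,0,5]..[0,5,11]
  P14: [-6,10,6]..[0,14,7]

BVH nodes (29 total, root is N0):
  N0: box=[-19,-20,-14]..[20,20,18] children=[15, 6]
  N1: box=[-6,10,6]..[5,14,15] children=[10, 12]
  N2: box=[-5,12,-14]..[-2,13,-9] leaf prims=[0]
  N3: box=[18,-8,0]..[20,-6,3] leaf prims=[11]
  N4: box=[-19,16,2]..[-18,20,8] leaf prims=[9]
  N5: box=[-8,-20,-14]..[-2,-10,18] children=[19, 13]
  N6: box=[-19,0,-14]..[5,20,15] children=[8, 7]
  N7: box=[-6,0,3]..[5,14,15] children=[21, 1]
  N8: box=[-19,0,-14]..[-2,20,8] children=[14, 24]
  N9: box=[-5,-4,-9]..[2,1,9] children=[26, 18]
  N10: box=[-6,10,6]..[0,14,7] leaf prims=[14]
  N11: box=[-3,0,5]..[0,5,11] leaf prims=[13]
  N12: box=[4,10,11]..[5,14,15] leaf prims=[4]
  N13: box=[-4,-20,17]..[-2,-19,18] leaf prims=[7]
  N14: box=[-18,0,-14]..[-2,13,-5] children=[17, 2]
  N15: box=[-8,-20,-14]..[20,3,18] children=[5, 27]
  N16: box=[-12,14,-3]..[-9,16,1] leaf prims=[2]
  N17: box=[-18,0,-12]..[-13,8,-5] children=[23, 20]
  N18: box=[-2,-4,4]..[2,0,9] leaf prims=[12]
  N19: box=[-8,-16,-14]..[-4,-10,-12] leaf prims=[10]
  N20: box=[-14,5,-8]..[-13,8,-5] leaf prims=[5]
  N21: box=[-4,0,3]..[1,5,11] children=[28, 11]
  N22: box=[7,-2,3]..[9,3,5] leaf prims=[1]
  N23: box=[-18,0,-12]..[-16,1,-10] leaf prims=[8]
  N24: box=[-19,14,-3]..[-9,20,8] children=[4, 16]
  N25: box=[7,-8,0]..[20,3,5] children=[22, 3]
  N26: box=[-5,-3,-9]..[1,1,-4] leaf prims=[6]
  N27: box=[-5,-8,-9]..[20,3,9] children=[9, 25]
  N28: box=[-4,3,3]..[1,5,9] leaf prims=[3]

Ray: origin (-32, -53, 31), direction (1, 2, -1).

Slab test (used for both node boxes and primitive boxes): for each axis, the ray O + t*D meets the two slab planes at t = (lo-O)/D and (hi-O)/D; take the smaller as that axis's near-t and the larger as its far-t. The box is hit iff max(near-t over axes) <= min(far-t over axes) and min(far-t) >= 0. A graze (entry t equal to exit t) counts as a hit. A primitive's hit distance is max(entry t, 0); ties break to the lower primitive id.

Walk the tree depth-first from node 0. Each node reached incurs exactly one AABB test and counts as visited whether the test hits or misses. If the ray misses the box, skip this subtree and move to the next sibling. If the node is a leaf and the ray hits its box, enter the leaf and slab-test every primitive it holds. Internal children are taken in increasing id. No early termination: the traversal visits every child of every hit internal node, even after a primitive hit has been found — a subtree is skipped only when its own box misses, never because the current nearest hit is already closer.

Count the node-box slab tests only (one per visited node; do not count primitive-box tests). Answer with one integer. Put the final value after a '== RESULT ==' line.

Traverse from the root:
N0 x:[13,52] y:[33/2,73/2] z:[13,45] -> hit [33/2,73/2], descend [6, 15]
  N6 x:[13,37] y:[53/2,73/2] z:[16,45] -> hit [53/2,73/2], descend [7, 8]
    N7 x:[26,37] y:[53/2,67/2] z:[16,28] -> hit [53/2,28], descend [1, 21]
      N1 x:[26,37] y:[63/2,67/2] z:[16,25] -> miss, prune
      N21 x:[28,33] y:[53/2,29] z:[20,28] -> hit [28,28], descend [11, 28]
        N11 x:[29,32] y:[53/2,29] z:[20,26] -> miss, prune
        N28 x:[28,33] y:[28,29] z:[22,28] -> hit [28,28] leaf, test {P3@t=28}
    N8 x:[13,30] y:[53/2,73/2] z:[23,45] -> hit [53/2,30], descend [14, 24]
      N14 x:[14,30] y:[53/2,33] z:[36,45] -> miss, prune
      N24 x:[13,23] y:[67/2,73/2] z:[23,34] -> miss, prune
  N15 x:[24,52] y:[33/2,28] z:[13,45] -> hit [24,28], descend [5, 27]
    N5 x:[24,30] y:[33/2,43/2] z:[13,45] -> miss, prune
    N27 x:[27,52] y:[45/2,28] z:[22,40] -> hit [27,28], descend [9, 25]
      N9 x:[27,34] y:[49/2,27] z:[22,40] -> hit [27,27], descend [18, 26]
        N18 x:[30,34] y:[49/2,53/2] z:[22,27] -> miss, prune
        N26 x:[27,33] y:[25,27] z:[35,40] -> miss, prune
      N25 x:[39,52] y:[45/2,28] z:[26,31] -> miss, prune

Summary -> nodes [0, 6, 7, 1, 21, 11, 28, 8, 14, 24, 15, 5, 27, 9, 18, 26, 25]; box-tests=17; leaf-entries=1; first=P3

== RESULT ==
17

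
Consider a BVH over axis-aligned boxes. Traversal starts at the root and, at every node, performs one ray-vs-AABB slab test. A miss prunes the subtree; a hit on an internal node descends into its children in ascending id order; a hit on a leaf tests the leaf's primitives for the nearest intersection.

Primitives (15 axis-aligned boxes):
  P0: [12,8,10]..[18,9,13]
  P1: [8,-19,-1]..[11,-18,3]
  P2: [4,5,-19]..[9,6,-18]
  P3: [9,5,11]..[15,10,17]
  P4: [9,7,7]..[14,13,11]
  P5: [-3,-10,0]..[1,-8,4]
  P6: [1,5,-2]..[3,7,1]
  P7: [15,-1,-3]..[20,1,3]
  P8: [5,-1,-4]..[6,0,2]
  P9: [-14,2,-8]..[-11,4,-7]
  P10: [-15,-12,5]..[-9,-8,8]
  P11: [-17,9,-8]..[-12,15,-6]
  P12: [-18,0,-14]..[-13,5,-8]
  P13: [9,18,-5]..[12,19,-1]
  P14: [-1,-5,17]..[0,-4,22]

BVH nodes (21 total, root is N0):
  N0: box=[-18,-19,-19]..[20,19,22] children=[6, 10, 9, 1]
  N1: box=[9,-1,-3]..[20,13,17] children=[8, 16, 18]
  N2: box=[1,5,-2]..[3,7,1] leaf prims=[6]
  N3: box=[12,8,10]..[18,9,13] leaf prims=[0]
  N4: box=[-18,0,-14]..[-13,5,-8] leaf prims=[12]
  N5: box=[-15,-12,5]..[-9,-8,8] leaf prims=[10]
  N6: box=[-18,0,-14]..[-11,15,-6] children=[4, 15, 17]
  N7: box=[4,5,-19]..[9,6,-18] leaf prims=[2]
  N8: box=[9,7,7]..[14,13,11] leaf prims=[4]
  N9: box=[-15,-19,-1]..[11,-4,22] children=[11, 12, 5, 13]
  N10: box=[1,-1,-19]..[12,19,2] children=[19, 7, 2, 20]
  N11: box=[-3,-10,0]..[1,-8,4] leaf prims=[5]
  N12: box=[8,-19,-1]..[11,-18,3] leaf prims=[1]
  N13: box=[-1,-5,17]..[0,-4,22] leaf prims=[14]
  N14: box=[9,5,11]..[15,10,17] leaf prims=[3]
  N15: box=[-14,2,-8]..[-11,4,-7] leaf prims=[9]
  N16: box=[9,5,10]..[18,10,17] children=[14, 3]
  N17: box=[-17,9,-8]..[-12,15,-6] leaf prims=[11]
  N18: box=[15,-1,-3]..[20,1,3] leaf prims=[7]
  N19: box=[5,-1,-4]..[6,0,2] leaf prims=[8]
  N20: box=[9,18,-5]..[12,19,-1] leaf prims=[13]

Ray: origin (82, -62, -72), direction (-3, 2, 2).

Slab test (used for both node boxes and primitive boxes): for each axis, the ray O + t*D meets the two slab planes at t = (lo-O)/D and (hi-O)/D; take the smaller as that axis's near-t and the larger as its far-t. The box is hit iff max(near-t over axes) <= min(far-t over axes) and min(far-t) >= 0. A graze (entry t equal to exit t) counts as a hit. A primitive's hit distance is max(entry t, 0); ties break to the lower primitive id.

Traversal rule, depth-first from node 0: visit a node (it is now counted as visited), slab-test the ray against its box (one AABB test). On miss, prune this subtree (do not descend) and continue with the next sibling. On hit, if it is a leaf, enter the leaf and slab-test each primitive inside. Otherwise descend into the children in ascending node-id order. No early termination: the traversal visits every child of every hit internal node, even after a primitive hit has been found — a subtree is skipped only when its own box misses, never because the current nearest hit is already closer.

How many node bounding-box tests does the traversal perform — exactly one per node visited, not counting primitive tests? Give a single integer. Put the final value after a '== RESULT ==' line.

Traverse from the root:
N0 x:[62/3,100/3] y:[43/2,81/2] z:[53/2,47] -> hit [53/2,100/3], descend [1, 6, 9, 10]
  N1 x:[62/3,73/3] y:[61/2,75/2] z:[69/2,89/2] -> miss, prune
  N6 x:[31,100/3] y:[31,77/2] z:[29,33] -> hit [31,33], descend [4, 15, 17]
    N4 x:[95/3,100/3] y:[31,67/2] z:[29,32] -> hit [95/3,32] leaf, test {P12@t=95/3}
    N15 x:[31,32] y:[32,33] z:[32,65/2] -> hit [32,32] leaf, test {P9@t=32}
    N17 x:[94/3,33] y:[71/2,77/2] z:[32,33] -> miss, prune
  N9 x:[71/3,97/3] y:[43/2,29] z:[71/2,47] -> miss, prune
  N10 x:[70/3,27] y:[61/2,81/2] z:[53/2,37] -> miss, prune

Visited [0, 1, 6, 4, 15, 17, 9, 10]. Tests: 8 box, 2 leaf. Nearest: P12.

== RESULT ==
8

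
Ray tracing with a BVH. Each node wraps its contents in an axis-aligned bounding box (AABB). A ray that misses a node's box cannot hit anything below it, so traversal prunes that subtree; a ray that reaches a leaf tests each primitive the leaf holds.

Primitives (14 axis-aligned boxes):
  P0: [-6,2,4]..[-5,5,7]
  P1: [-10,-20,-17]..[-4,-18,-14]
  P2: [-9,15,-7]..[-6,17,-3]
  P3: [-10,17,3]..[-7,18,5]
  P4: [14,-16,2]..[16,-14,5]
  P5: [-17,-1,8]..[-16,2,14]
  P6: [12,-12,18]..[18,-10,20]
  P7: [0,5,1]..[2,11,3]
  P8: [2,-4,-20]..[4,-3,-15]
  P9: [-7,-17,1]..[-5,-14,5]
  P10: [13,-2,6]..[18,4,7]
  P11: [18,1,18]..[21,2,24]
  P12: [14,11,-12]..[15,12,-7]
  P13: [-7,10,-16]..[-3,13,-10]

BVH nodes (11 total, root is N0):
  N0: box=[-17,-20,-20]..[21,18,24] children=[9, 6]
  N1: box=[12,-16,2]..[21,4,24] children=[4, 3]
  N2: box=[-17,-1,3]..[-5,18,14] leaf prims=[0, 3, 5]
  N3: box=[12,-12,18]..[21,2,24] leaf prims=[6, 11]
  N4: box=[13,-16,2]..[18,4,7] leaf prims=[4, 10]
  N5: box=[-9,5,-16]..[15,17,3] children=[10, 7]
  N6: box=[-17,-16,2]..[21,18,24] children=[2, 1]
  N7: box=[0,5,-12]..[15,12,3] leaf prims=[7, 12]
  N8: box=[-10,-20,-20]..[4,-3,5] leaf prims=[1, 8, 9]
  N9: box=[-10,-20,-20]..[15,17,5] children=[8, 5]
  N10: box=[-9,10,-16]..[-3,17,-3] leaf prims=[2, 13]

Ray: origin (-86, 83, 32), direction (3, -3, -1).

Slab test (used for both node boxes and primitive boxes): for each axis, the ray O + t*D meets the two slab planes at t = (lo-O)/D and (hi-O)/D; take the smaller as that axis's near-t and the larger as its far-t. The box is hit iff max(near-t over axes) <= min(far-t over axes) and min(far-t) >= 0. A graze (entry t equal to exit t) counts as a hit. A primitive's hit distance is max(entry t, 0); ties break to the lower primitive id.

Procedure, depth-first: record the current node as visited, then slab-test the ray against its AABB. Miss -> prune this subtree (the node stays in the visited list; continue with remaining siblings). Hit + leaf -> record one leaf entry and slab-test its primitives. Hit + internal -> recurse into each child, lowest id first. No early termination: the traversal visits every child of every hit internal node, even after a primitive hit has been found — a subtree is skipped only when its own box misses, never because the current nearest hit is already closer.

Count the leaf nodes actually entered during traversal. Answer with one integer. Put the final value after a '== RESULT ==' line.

Trace the traversal:
N0 x:[23,107/3] y:[65/3,103/3] z:[8,52] -> hit [23,103/3], descend [6, 9]
  N6 x:[23,107/3] y:[65/3,33] z:[8,30] -> hit [23,30], descend [1, 2]
    N1 x:[98/3,107/3] y:[79/3,33] z:[8,30] -> miss, prune
    N2 x:[23,27] y:[65/3,28] z:[18,29] -> hit [23,27] leaf, test {P0@t=80/3, P3(miss), P5(miss)}
  N9 x:[76/3,101/3] y:[22,103/3] z:[27,52] -> hit [27,101/3], descend [5, 8]
    N5 x:[77/3,101/3] y:[22,26] z:[29,48] -> miss, prune
    N8 x:[76/3,30] y:[86/3,103/3] z:[27,52] -> hit [86/3,30] leaf, test {P1(miss), P8(miss), P9(miss)}

Visited [0, 6, 1, 2, 9, 5, 8]. Tests: 7 box, 2 leaf. Nearest: P0.

== RESULT ==
2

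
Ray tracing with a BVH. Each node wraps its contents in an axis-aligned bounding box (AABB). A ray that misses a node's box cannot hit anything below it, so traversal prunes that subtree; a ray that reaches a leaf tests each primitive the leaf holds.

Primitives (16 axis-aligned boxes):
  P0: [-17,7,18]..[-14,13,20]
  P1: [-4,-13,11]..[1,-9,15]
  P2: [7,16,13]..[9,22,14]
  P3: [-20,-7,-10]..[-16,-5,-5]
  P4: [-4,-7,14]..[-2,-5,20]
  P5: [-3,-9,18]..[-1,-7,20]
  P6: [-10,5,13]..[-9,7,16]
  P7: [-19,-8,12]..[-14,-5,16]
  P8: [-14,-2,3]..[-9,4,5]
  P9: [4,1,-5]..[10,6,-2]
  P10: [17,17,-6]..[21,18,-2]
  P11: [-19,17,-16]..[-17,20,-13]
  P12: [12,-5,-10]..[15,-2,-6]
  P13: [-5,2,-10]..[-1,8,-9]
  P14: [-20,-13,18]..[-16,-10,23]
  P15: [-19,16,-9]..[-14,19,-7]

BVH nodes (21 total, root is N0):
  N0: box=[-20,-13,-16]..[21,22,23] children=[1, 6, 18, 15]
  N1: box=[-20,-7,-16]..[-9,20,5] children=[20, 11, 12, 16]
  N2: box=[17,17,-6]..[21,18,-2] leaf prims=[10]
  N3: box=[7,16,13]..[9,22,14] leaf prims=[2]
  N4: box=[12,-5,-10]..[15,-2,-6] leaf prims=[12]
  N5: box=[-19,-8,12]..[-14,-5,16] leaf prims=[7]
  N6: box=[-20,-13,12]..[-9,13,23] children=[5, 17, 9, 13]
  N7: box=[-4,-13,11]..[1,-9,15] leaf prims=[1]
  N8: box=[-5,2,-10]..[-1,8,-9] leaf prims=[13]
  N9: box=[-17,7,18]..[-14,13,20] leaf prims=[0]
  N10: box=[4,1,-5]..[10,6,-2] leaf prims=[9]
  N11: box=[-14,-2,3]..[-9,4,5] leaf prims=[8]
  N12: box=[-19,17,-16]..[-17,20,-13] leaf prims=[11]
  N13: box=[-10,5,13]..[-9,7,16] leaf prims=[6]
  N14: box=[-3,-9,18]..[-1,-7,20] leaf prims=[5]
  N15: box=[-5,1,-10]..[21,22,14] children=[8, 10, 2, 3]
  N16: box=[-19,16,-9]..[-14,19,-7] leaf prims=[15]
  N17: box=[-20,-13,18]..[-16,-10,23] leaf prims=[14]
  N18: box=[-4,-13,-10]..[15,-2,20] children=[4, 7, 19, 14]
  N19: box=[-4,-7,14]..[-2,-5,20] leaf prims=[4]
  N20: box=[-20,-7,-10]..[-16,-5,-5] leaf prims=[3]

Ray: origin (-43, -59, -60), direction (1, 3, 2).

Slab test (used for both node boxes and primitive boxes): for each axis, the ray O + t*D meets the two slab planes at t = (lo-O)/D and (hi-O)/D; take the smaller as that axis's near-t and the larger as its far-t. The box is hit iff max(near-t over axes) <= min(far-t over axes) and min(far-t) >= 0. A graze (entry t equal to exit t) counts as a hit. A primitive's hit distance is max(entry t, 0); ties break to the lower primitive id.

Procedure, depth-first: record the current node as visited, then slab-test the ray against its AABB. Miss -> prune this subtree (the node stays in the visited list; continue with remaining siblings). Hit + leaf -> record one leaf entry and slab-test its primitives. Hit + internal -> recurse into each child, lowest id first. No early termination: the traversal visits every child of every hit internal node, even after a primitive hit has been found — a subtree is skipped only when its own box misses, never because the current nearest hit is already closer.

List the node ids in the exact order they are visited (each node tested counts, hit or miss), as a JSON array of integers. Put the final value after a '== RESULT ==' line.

Walk:
N0 x:[23,64] y:[46/3,27] z:[22,83/2] -> hit [23,27], descend [1, 6, 15, 18]
  N1 x:[23,34] y:[52/3,79/3] z:[22,65/2] -> hit [23,79/3], descend [11, 12, 16, 20]
    N11 x:[29,34] y:[19,21] z:[63/2,65/2] -> miss, prune
    N12 x:[24,26] y:[76/3,79/3] z:[22,47/2] -> miss, prune
    N16 x:[24,29] y:[25,26] z:[51/2,53/2] -> hit [51/2,26] leaf, test {P15@t=51/2}
    N20 x:[23,27] y:[52/3,18] z:[25,55/2] -> miss, prune
  N6 x:[23,34] y:[46/3,24] z:[36,83/2] -> miss, prune
  N15 x:[38,64] y:[20,27] z:[25,37] -> miss, prune
  N18 x:[39,58] y:[46/3,19] z:[25,40] -> miss, prune

Visited [0, 1, 11, 12, 16, 20, 6, 15, 18]. Tests: 9 box, 1 leaf. Nearest: P15.

== RESULT ==
[0, 1, 11, 12, 16, 20, 6, 15, 18]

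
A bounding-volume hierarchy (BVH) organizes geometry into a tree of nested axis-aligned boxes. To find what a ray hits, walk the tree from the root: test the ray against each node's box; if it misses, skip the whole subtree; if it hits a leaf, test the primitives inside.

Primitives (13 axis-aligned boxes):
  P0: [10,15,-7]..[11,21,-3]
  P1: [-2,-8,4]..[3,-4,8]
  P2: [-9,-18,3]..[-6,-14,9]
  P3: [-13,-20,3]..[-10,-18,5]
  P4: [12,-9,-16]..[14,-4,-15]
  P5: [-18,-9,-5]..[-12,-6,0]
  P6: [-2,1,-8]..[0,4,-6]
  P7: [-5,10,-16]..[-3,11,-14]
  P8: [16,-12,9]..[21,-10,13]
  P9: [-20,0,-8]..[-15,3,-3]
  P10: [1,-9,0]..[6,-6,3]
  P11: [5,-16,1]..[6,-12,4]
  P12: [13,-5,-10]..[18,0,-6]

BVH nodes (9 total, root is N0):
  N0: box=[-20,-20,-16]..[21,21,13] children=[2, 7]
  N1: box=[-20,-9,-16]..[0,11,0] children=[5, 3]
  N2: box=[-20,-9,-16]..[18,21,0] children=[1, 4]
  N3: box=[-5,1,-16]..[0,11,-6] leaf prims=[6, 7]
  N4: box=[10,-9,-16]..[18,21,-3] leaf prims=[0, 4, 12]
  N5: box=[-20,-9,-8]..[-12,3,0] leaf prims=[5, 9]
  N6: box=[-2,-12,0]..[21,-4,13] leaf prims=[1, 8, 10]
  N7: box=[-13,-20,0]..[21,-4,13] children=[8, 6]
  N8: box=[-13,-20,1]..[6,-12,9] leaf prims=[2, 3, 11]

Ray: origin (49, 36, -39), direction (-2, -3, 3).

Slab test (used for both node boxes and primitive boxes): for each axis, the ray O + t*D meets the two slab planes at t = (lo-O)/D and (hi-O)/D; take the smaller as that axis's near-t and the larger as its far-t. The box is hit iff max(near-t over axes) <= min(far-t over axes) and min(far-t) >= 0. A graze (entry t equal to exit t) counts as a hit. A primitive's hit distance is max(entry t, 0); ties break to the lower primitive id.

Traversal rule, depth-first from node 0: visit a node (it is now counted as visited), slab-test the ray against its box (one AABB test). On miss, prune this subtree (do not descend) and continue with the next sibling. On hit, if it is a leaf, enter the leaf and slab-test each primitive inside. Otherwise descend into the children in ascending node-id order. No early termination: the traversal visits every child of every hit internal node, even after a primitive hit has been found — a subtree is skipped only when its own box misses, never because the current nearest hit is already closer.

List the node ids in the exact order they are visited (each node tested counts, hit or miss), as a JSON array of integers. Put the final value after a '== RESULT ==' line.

Trace the traversal:
N0 x:[14,69/2] y:[5,56/3] z:[23/3,52/3] -> hit [14,52/3], descend [2, 7]
  N2 x:[31/2,69/2] y:[5,15] z:[23/3,13] -> miss, prune
  N7 x:[14,31] y:[40/3,56/3] z:[13,52/3] -> hit [14,52/3], descend [6, 8]
    N6 x:[14,51/2] y:[40/3,16] z:[13,52/3] -> hit [14,16] leaf, test {P1(miss), P8@t=16, P10(miss)}
    N8 x:[43/2,31] y:[16,56/3] z:[40/3,16] -> miss, prune

Visited [0, 2, 7, 6, 8]. Tests: 5 box, 1 leaf. Nearest: P8.

== RESULT ==
[0, 2, 7, 6, 8]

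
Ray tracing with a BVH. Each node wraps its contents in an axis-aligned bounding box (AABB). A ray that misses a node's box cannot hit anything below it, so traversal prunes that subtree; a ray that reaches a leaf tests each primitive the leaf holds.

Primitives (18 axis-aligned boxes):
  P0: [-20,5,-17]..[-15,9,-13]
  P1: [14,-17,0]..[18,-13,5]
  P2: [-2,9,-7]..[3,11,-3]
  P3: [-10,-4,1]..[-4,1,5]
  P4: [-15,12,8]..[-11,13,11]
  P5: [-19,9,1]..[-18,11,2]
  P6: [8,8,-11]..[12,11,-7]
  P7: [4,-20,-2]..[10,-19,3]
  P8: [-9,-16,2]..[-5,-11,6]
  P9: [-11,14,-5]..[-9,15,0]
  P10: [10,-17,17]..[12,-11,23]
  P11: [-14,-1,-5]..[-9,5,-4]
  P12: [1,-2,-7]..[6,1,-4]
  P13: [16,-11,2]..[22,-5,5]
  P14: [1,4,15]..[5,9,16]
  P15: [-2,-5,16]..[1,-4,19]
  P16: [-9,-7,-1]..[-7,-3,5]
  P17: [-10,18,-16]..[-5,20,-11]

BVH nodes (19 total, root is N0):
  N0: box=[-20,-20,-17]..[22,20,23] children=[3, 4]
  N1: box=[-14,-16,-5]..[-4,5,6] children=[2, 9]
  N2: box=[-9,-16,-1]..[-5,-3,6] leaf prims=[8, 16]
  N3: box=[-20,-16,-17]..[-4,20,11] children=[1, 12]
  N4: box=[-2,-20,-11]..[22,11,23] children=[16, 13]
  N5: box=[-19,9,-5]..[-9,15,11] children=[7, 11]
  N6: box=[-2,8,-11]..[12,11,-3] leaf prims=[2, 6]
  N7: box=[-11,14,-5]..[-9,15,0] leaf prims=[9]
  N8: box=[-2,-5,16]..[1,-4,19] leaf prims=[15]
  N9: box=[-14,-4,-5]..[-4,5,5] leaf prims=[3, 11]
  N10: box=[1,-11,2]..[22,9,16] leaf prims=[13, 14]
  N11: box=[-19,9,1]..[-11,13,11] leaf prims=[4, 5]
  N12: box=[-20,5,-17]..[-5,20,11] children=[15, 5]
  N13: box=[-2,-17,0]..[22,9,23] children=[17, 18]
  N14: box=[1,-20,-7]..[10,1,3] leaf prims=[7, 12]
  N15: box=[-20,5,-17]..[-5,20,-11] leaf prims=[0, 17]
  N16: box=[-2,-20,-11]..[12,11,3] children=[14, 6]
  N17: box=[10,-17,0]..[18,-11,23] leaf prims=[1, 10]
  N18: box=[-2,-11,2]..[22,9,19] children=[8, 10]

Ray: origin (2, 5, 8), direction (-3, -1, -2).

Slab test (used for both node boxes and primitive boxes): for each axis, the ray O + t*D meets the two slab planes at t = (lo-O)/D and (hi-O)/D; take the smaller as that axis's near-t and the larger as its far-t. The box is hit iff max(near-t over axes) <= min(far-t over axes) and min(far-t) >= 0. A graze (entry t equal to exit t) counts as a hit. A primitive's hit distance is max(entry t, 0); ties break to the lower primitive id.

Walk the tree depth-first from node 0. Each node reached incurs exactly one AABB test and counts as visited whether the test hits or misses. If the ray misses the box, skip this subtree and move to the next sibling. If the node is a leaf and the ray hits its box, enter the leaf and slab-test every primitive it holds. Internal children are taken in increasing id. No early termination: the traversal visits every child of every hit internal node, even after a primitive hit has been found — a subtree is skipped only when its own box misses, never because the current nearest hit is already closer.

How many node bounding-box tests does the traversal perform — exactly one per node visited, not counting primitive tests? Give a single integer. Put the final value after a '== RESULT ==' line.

Traverse from the root:
N0 x:[-20/3,22/3] y:[-15,25] z:[-15/2,25/2] -> hit [-20/3,22/3], descend [3, 4]
  N3 x:[2,22/3] y:[-15,21] z:[-3/2,25/2] -> hit [2,22/3], descend [1, 12]
    N1 x:[2,16/3] y:[0,21] z:[1,13/2] -> hit [2,16/3], descend [2, 9]
      N2 x:[7/3,11/3] y:[8,21] z:[1,9/2] -> miss, prune
      N9 x:[2,16/3] y:[0,9] z:[3/2,13/2] -> hit [2,16/3] leaf, test {P3(miss), P11(miss)}
    N12 x:[7/3,22/3] y:[-15,0] z:[-3/2,25/2] -> miss, prune
  N4 x:[-20/3,4/3] y:[-6,25] z:[-15/2,19/2] -> hit [-6,4/3], descend [13, 16]
    N13 x:[-20/3,4/3] y:[-4,22] z:[-15/2,4] -> hit [-4,4/3], descend [17, 18]
      N17 x:[-16/3,-8/3] y:[16,22] z:[-15/2,4] -> miss, prune
      N18 x:[-20/3,4/3] y:[-4,16] z:[-11/2,3] -> hit [-4,4/3], descend [8, 10]
        N8 x:[1/3,4/3] y:[9,10] z:[-11/2,-4] -> miss, prune
        N10 x:[-20/3,1/3] y:[-4,16] z:[-4,3] -> hit [-4,1/3] leaf, test {P13(miss), P14(miss)}
    N16 x:[-10/3,4/3] y:[-6,25] z:[5/2,19/2] -> miss, prune

13 AABB tests over nodes [0, 3, 1, 2, 9, 12, 4, 13, 17, 18, 8, 10, 16]; 2 leaves entered; closest miss.

== RESULT ==
13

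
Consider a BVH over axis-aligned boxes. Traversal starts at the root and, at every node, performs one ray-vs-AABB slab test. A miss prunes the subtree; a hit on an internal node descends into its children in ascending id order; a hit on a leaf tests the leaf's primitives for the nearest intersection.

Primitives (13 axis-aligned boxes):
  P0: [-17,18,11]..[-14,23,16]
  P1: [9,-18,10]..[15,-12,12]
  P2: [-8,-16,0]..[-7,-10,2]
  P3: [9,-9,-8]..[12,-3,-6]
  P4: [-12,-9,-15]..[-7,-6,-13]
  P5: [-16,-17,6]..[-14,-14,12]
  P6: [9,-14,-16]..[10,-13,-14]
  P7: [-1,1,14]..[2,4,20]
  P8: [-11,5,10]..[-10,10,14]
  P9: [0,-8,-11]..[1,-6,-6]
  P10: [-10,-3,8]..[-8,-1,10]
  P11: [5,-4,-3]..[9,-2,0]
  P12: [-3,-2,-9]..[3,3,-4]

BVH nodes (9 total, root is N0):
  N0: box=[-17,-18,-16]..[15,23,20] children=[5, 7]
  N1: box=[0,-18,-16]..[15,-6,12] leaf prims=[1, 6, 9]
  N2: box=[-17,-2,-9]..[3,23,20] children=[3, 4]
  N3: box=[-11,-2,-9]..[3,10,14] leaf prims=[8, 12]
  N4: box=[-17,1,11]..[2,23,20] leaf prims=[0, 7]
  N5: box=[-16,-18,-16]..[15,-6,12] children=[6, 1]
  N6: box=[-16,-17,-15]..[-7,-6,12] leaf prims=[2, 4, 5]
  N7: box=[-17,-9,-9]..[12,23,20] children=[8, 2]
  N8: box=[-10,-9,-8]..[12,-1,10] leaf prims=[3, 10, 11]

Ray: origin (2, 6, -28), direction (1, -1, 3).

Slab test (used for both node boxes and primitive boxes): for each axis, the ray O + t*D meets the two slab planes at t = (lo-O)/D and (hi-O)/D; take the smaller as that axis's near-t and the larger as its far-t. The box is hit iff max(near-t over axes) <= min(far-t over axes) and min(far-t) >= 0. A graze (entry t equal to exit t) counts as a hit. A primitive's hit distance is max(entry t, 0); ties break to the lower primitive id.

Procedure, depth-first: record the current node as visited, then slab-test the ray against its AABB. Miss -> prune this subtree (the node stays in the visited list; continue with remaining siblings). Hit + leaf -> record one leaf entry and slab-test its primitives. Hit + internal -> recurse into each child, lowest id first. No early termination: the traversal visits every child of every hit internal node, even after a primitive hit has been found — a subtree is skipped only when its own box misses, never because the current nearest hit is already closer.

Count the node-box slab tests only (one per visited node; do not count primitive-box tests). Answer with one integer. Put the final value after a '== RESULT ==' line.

Traverse from the root:
N0 x:[-19,13] y:[-17,24] z:[4,16] -> hit [4,13], descend [5, 7]
  N5 x:[-18,13] y:[12,24] z:[4,40/3] -> hit [12,13], descend [1, 6]
    N1 x:[-2,13] y:[12,24] z:[4,40/3] -> hit [12,13] leaf, test {P1(miss), P6(miss), P9(miss)}
    N6 x:[-18,-9] y:[12,23] z:[13/3,40/3] -> miss, prune
  N7 x:[-19,10] y:[-17,15] z:[19/3,16] -> hit [19/3,10], descend [2, 8]
    N2 x:[-19,1] y:[-17,8] z:[19/3,16] -> miss, prune
    N8 x:[-12,10] y:[7,15] z:[20/3,38/3] -> hit [7,10] leaf, test {P3(miss), P10(miss), P11(miss)}

7 AABB tests over nodes [0, 5, 1, 6, 7, 2, 8]; 2 leaves entered; closest miss.

== RESULT ==
7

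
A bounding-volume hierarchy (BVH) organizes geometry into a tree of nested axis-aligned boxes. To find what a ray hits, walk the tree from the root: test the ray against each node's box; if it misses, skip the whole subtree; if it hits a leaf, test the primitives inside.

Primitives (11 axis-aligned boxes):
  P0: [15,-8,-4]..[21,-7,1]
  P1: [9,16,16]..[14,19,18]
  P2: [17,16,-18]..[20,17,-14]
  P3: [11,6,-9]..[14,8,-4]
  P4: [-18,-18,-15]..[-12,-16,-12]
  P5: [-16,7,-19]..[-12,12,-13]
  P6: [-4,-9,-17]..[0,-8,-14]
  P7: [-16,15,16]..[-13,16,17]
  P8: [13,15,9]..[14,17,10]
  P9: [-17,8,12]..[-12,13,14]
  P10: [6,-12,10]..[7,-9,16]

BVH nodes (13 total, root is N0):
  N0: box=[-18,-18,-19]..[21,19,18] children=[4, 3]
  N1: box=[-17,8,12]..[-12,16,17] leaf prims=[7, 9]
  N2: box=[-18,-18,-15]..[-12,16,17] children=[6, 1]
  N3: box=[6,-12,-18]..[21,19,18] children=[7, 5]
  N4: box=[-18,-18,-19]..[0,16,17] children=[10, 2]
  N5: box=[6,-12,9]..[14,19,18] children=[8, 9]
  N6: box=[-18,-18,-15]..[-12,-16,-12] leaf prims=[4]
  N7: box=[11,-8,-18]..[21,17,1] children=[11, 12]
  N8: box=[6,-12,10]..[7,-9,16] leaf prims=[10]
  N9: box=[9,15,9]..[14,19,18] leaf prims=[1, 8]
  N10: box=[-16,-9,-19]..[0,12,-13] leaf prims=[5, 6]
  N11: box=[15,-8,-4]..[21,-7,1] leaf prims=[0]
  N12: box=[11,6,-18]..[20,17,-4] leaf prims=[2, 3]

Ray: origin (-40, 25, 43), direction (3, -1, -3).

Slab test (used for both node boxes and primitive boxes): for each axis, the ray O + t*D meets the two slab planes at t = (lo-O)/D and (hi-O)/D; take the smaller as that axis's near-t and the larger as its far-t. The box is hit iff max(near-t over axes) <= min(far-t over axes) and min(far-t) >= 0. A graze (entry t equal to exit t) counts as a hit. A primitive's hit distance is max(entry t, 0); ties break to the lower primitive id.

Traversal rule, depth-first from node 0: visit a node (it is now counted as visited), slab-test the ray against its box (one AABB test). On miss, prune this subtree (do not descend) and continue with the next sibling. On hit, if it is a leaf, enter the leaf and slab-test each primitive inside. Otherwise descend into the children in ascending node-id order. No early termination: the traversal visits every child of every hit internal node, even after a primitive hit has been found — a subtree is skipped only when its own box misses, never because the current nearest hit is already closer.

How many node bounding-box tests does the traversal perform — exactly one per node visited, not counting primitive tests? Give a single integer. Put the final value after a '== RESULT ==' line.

Traverse from the root:
N0 x:[22/3,61/3] y:[6,43] z:[25/3,62/3] -> hit [25/3,61/3], descend [3, 4]
  N3 x:[46/3,61/3] y:[6,37] z:[25/3,61/3] -> hit [46/3,61/3], descend [5, 7]
    N5 x:[46/3,18] y:[6,37] z:[25/3,34/3] -> miss, prune
    N7 x:[17,61/3] y:[8,33] z:[14,61/3] -> hit [17,61/3], descend [11, 12]
      N11 x:[55/3,61/3] y:[32,33] z:[14,47/3] -> miss, prune
      N12 x:[17,20] y:[8,19] z:[47/3,61/3] -> hit [17,19] leaf, test {P2(miss), P3@t=17}
  N4 x:[22/3,40/3] y:[9,43] z:[26/3,62/3] -> hit [9,40/3], descend [2, 10]
    N2 x:[22/3,28/3] y:[9,43] z:[26/3,58/3] -> hit [9,28/3], descend [1, 6]
      N1 x:[23/3,28/3] y:[9,17] z:[26/3,31/3] -> hit [9,28/3] leaf, test {P7@t=9, P9(miss)}
      N6 x:[22/3,28/3] y:[41,43] z:[55/3,58/3] -> miss, prune
    N10 x:[8,40/3] y:[13,34] z:[56/3,62/3] -> miss, prune

Summary -> nodes [0, 3, 5, 7, 11, 12, 4, 2, 1, 6, 10]; box-tests=11; leaf-entries=2; first=P7

== RESULT ==
11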